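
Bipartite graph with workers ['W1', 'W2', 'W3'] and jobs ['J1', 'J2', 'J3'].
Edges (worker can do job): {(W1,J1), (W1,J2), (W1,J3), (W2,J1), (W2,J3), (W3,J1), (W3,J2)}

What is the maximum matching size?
Maximum matching size = 3

Maximum matching: {(W1,J1), (W2,J3), (W3,J2)}
Size: 3

This assigns 3 workers to 3 distinct jobs.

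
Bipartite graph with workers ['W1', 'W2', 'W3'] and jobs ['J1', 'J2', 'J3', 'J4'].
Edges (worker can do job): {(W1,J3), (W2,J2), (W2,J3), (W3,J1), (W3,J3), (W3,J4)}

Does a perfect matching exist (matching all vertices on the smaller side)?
Yes, perfect matching exists (size 3)

Perfect matching: {(W1,J3), (W2,J2), (W3,J1)}
All 3 vertices on the smaller side are matched.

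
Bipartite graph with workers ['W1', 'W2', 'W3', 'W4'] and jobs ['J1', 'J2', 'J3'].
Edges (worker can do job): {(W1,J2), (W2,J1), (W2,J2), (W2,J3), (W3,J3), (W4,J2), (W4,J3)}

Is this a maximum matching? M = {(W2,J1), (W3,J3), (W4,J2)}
Yes, size 3 is maximum

Proposed matching has size 3.
Maximum matching size for this graph: 3.

This is a maximum matching.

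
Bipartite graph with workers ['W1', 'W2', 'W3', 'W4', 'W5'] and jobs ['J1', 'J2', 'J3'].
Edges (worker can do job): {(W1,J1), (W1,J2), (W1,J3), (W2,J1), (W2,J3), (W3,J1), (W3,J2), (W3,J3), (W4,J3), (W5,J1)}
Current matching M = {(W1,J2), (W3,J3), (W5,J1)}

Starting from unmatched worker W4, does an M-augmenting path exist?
No augmenting path from W4

Alternating search from W4 reaches jobs: {J1, J2, J3}.
Every reachable job is already matched in M, and following those matched edges back to workers exposes no further unvisited jobs.
No M-augmenting path from W4 exists.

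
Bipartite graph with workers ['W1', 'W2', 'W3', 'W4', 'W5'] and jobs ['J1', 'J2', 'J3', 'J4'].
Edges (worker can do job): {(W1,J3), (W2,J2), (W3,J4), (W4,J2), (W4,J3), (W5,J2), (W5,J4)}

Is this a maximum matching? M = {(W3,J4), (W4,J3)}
No, size 2 is not maximum

Proposed matching has size 2.
Maximum matching size for this graph: 3.

This is NOT maximum - can be improved to size 3.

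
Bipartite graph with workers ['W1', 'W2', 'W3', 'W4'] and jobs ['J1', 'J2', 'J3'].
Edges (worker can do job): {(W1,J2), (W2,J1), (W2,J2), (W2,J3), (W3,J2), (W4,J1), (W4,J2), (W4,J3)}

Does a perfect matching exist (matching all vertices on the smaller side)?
Yes, perfect matching exists (size 3)

Perfect matching: {(W2,J3), (W3,J2), (W4,J1)}
All 3 vertices on the smaller side are matched.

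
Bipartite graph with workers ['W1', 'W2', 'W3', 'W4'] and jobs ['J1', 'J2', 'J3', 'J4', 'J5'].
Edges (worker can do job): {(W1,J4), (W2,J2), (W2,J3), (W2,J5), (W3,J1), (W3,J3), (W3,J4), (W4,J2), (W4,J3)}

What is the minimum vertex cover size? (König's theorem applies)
Minimum vertex cover size = 4

By König's theorem: in bipartite graphs,
min vertex cover = max matching = 4

Maximum matching has size 4, so minimum vertex cover also has size 4.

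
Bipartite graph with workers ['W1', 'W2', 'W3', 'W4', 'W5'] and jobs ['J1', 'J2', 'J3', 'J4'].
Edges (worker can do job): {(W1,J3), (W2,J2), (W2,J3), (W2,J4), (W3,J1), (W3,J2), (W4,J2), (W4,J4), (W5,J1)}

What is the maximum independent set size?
Maximum independent set = 5

By König's theorem:
- Min vertex cover = Max matching = 4
- Max independent set = Total vertices - Min vertex cover
- Max independent set = 9 - 4 = 5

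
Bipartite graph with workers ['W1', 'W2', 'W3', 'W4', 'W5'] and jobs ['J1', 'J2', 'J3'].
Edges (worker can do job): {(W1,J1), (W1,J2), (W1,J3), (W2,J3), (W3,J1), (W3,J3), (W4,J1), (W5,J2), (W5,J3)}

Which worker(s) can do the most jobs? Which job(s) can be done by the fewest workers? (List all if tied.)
Most versatile: W1 (3 jobs); Least covered: J2 (2 workers)

Worker degrees (jobs they can do): W1:3, W2:1, W3:2, W4:1, W5:2
Job degrees (workers who can do it): J1:3, J2:2, J3:4

Maximum worker degree is 3, achieved by: W1
Minimum job degree is 2, achieved by: J2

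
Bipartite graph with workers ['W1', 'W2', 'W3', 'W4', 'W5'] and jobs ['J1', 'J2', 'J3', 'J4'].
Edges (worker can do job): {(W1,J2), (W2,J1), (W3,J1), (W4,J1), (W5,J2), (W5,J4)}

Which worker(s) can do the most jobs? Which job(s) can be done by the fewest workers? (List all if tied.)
Most versatile: W5 (2 jobs); Least covered: J3 (0 workers)

Worker degrees (jobs they can do): W1:1, W2:1, W3:1, W4:1, W5:2
Job degrees (workers who can do it): J1:3, J2:2, J3:0, J4:1

Maximum worker degree is 2, achieved by: W5
Minimum job degree is 0, achieved by: J3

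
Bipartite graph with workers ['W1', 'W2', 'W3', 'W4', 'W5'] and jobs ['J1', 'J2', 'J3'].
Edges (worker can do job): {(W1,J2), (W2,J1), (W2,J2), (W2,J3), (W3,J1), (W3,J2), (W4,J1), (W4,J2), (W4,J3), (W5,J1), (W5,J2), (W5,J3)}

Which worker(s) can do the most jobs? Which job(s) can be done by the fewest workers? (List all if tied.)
Most versatile: W2, W4, W5 (3 jobs); Least covered: J3 (3 workers)

Worker degrees (jobs they can do): W1:1, W2:3, W3:2, W4:3, W5:3
Job degrees (workers who can do it): J1:4, J2:5, J3:3

Maximum worker degree is 3, achieved by: W2, W4, W5
Minimum job degree is 3, achieved by: J3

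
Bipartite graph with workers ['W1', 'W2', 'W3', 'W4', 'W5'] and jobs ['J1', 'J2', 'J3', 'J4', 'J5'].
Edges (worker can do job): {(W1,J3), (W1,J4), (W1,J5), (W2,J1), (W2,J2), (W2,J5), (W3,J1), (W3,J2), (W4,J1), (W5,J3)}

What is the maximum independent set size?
Maximum independent set = 5

By König's theorem:
- Min vertex cover = Max matching = 5
- Max independent set = Total vertices - Min vertex cover
- Max independent set = 10 - 5 = 5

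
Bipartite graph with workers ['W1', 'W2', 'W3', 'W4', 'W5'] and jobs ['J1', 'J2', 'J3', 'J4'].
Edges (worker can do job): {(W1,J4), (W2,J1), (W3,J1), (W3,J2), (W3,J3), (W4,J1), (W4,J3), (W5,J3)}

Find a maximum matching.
Matching: {(W1,J4), (W3,J2), (W4,J1), (W5,J3)}

Maximum matching (size 4):
  W1 → J4
  W3 → J2
  W4 → J1
  W5 → J3

Each worker is assigned to at most one job, and each job to at most one worker.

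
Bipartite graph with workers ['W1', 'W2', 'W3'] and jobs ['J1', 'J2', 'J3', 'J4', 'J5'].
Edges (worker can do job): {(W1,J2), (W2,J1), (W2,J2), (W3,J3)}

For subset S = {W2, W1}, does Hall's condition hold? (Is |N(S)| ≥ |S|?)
Yes: |N(S)| = 2, |S| = 2

Subset S = {W2, W1}
Neighbors N(S) = {J1, J2}

|N(S)| = 2, |S| = 2
Hall's condition: |N(S)| ≥ |S| is satisfied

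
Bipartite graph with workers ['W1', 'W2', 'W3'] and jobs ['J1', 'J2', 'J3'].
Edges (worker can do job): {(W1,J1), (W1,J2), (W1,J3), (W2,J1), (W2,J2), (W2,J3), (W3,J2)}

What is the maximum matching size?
Maximum matching size = 3

Maximum matching: {(W1,J1), (W2,J3), (W3,J2)}
Size: 3

This assigns 3 workers to 3 distinct jobs.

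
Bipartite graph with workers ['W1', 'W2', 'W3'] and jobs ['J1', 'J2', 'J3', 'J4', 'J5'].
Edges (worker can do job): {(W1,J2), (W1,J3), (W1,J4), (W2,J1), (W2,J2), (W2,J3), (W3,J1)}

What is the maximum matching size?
Maximum matching size = 3

Maximum matching: {(W1,J2), (W2,J3), (W3,J1)}
Size: 3

This assigns 3 workers to 3 distinct jobs.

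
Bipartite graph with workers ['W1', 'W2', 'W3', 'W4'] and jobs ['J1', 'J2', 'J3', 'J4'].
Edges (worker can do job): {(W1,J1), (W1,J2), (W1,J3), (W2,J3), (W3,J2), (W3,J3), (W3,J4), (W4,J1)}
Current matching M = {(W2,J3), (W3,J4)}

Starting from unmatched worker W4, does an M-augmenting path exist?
Yes: W4 → J1

An M-augmenting path alternates non-matching / matching edges, starting and ending at unmatched vertices.
Path: W4 → J1
(J1 is unmatched in M, so the path is augmenting.)
Flipping edges along this path would increase |M| from 2 to 3.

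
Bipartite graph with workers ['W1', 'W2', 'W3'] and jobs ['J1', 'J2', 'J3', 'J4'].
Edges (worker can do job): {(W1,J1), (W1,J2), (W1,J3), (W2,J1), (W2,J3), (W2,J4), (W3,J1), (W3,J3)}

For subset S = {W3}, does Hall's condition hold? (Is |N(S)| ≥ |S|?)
Yes: |N(S)| = 2, |S| = 1

Subset S = {W3}
Neighbors N(S) = {J1, J3}

|N(S)| = 2, |S| = 1
Hall's condition: |N(S)| ≥ |S| is satisfied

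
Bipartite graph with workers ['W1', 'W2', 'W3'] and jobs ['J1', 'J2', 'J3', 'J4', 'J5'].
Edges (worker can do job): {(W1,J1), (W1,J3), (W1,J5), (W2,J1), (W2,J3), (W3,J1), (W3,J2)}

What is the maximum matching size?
Maximum matching size = 3

Maximum matching: {(W1,J3), (W2,J1), (W3,J2)}
Size: 3

This assigns 3 workers to 3 distinct jobs.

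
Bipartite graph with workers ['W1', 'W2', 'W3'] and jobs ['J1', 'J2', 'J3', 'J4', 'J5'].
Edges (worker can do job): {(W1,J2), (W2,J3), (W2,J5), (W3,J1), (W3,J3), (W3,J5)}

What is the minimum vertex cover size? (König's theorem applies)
Minimum vertex cover size = 3

By König's theorem: in bipartite graphs,
min vertex cover = max matching = 3

Maximum matching has size 3, so minimum vertex cover also has size 3.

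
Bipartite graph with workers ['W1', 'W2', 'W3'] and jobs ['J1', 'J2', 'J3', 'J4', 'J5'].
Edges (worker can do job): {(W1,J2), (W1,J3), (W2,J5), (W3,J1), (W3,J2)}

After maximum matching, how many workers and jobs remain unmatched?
Unmatched: 0 workers, 2 jobs

Maximum matching size: 3
Workers: 3 total, 3 matched, 0 unmatched
Jobs: 5 total, 3 matched, 2 unmatched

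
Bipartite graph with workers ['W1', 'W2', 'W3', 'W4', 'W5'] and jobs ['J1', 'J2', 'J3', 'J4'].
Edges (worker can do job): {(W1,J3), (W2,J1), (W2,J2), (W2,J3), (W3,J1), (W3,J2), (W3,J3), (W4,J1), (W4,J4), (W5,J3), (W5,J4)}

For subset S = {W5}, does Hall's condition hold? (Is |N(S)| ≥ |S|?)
Yes: |N(S)| = 2, |S| = 1

Subset S = {W5}
Neighbors N(S) = {J3, J4}

|N(S)| = 2, |S| = 1
Hall's condition: |N(S)| ≥ |S| is satisfied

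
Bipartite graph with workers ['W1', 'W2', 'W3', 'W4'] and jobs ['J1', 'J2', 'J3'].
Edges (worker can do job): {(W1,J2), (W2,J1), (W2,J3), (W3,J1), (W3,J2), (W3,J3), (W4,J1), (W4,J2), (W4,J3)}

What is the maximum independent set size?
Maximum independent set = 4

By König's theorem:
- Min vertex cover = Max matching = 3
- Max independent set = Total vertices - Min vertex cover
- Max independent set = 7 - 3 = 4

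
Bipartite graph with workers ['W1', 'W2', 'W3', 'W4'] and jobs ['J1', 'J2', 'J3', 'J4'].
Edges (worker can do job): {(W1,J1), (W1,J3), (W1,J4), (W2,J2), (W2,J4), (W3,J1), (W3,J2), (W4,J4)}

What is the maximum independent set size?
Maximum independent set = 4

By König's theorem:
- Min vertex cover = Max matching = 4
- Max independent set = Total vertices - Min vertex cover
- Max independent set = 8 - 4 = 4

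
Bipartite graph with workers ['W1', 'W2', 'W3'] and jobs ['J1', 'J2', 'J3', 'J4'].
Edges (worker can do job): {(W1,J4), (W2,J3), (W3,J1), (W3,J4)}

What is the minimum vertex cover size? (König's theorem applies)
Minimum vertex cover size = 3

By König's theorem: in bipartite graphs,
min vertex cover = max matching = 3

Maximum matching has size 3, so minimum vertex cover also has size 3.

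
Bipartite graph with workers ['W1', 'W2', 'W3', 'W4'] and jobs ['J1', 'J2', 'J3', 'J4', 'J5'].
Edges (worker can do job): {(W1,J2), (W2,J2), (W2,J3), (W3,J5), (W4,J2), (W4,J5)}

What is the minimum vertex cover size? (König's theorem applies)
Minimum vertex cover size = 3

By König's theorem: in bipartite graphs,
min vertex cover = max matching = 3

Maximum matching has size 3, so minimum vertex cover also has size 3.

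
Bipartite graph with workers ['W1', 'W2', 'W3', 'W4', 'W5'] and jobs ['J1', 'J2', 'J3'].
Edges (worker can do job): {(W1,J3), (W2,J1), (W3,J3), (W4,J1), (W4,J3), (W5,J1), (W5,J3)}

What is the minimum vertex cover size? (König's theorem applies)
Minimum vertex cover size = 2

By König's theorem: in bipartite graphs,
min vertex cover = max matching = 2

Maximum matching has size 2, so minimum vertex cover also has size 2.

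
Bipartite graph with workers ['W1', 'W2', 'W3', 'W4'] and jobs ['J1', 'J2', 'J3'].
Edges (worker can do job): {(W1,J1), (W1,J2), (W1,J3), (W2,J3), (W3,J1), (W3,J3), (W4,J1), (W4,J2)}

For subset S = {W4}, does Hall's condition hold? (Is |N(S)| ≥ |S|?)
Yes: |N(S)| = 2, |S| = 1

Subset S = {W4}
Neighbors N(S) = {J1, J2}

|N(S)| = 2, |S| = 1
Hall's condition: |N(S)| ≥ |S| is satisfied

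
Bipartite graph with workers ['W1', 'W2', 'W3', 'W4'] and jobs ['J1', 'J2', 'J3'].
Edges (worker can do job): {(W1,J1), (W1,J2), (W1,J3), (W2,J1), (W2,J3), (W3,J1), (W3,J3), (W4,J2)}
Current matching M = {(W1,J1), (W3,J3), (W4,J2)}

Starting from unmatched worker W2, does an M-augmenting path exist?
No augmenting path from W2

Alternating search from W2 reaches jobs: {J1, J2, J3}.
Every reachable job is already matched in M, and following those matched edges back to workers exposes no further unvisited jobs.
No M-augmenting path from W2 exists.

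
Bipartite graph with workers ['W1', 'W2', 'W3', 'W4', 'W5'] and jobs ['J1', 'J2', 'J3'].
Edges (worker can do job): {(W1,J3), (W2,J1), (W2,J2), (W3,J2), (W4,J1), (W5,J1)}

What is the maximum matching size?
Maximum matching size = 3

Maximum matching: {(W1,J3), (W3,J2), (W5,J1)}
Size: 3

This assigns 3 workers to 3 distinct jobs.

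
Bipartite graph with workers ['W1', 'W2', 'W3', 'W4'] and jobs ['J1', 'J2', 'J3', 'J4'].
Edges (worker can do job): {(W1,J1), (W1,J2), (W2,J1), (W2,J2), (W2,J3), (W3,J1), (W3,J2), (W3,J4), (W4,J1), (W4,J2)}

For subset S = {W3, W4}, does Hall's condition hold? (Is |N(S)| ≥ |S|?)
Yes: |N(S)| = 3, |S| = 2

Subset S = {W3, W4}
Neighbors N(S) = {J1, J2, J4}

|N(S)| = 3, |S| = 2
Hall's condition: |N(S)| ≥ |S| is satisfied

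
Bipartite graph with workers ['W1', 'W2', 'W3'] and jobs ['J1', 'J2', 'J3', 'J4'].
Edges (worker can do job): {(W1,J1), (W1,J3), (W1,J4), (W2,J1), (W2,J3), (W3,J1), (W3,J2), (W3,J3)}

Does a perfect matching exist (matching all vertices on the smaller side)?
Yes, perfect matching exists (size 3)

Perfect matching: {(W1,J4), (W2,J3), (W3,J1)}
All 3 vertices on the smaller side are matched.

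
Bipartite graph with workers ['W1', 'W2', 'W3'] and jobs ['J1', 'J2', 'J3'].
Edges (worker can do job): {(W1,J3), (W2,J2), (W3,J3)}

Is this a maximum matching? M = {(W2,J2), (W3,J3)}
Yes, size 2 is maximum

Proposed matching has size 2.
Maximum matching size for this graph: 2.

This is a maximum matching.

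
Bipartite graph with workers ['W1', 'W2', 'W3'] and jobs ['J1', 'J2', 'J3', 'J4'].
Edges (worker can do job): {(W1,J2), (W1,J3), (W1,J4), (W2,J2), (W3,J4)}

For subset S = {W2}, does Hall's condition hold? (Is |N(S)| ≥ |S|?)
Yes: |N(S)| = 1, |S| = 1

Subset S = {W2}
Neighbors N(S) = {J2}

|N(S)| = 1, |S| = 1
Hall's condition: |N(S)| ≥ |S| is satisfied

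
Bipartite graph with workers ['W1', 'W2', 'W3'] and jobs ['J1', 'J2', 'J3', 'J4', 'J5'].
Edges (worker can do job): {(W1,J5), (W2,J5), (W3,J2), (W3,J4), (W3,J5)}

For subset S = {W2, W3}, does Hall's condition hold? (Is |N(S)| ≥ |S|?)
Yes: |N(S)| = 3, |S| = 2

Subset S = {W2, W3}
Neighbors N(S) = {J2, J4, J5}

|N(S)| = 3, |S| = 2
Hall's condition: |N(S)| ≥ |S| is satisfied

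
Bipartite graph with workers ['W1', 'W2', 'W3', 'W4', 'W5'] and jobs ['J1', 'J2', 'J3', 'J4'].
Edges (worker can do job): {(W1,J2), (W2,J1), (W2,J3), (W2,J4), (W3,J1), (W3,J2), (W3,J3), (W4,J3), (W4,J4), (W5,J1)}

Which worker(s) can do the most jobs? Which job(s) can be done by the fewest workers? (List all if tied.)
Most versatile: W2, W3 (3 jobs); Least covered: J2, J4 (2 workers)

Worker degrees (jobs they can do): W1:1, W2:3, W3:3, W4:2, W5:1
Job degrees (workers who can do it): J1:3, J2:2, J3:3, J4:2

Maximum worker degree is 3, achieved by: W2, W3
Minimum job degree is 2, achieved by: J2, J4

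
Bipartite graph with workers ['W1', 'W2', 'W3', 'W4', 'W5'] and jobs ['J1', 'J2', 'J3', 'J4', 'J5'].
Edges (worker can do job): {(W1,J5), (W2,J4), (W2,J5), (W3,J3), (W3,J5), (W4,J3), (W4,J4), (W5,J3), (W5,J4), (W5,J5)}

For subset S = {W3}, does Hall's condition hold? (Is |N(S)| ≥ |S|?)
Yes: |N(S)| = 2, |S| = 1

Subset S = {W3}
Neighbors N(S) = {J3, J5}

|N(S)| = 2, |S| = 1
Hall's condition: |N(S)| ≥ |S| is satisfied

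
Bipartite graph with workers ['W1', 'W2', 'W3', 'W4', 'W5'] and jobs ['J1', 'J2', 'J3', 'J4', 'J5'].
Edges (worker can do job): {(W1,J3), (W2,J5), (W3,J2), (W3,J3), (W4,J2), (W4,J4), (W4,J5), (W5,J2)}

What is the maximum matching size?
Maximum matching size = 4

Maximum matching: {(W2,J5), (W3,J3), (W4,J4), (W5,J2)}
Size: 4

This assigns 4 workers to 4 distinct jobs.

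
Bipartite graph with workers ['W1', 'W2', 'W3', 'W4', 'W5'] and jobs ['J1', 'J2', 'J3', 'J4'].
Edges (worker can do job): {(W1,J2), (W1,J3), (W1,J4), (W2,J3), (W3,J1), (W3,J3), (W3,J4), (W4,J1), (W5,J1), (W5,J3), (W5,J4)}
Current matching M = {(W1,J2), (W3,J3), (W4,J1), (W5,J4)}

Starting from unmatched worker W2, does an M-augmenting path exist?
No augmenting path from W2

Alternating search from W2 reaches jobs: {J1, J3, J4}.
Every reachable job is already matched in M, and following those matched edges back to workers exposes no further unvisited jobs.
No M-augmenting path from W2 exists.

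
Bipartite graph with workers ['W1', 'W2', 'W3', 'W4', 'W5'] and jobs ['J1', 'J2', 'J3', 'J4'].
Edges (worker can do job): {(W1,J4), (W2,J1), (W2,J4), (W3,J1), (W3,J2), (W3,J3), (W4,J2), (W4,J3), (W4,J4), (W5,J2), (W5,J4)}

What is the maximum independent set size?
Maximum independent set = 5

By König's theorem:
- Min vertex cover = Max matching = 4
- Max independent set = Total vertices - Min vertex cover
- Max independent set = 9 - 4 = 5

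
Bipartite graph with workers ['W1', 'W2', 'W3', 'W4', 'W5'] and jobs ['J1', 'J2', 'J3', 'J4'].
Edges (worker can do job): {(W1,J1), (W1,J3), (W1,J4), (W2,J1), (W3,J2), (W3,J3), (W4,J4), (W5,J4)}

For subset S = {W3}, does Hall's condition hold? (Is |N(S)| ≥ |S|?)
Yes: |N(S)| = 2, |S| = 1

Subset S = {W3}
Neighbors N(S) = {J2, J3}

|N(S)| = 2, |S| = 1
Hall's condition: |N(S)| ≥ |S| is satisfied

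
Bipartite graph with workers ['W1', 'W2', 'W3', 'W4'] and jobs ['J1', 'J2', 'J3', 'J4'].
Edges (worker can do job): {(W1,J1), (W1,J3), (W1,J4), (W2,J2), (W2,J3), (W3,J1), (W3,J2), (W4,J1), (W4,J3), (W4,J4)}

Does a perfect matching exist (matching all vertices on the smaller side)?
Yes, perfect matching exists (size 4)

Perfect matching: {(W1,J4), (W2,J3), (W3,J2), (W4,J1)}
All 4 vertices on the smaller side are matched.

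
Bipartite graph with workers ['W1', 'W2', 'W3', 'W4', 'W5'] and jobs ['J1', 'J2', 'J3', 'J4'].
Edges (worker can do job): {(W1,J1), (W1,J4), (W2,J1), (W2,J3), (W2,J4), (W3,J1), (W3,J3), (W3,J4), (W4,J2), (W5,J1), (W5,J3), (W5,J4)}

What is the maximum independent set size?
Maximum independent set = 5

By König's theorem:
- Min vertex cover = Max matching = 4
- Max independent set = Total vertices - Min vertex cover
- Max independent set = 9 - 4 = 5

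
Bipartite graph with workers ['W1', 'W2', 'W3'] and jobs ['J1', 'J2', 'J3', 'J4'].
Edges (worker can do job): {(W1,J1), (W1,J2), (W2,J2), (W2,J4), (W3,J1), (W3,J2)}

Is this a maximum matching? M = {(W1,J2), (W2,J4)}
No, size 2 is not maximum

Proposed matching has size 2.
Maximum matching size for this graph: 3.

This is NOT maximum - can be improved to size 3.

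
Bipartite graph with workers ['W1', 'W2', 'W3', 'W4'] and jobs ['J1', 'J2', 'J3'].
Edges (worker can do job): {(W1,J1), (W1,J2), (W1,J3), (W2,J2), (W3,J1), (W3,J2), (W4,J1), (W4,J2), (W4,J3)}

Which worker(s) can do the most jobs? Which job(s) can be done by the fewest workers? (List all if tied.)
Most versatile: W1, W4 (3 jobs); Least covered: J3 (2 workers)

Worker degrees (jobs they can do): W1:3, W2:1, W3:2, W4:3
Job degrees (workers who can do it): J1:3, J2:4, J3:2

Maximum worker degree is 3, achieved by: W1, W4
Minimum job degree is 2, achieved by: J3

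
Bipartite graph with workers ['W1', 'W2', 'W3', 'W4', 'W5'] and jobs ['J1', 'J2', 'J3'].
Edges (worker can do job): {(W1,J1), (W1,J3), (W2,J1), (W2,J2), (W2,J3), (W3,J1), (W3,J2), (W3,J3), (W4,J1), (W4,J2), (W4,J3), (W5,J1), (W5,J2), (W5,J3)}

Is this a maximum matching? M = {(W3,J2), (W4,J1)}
No, size 2 is not maximum

Proposed matching has size 2.
Maximum matching size for this graph: 3.

This is NOT maximum - can be improved to size 3.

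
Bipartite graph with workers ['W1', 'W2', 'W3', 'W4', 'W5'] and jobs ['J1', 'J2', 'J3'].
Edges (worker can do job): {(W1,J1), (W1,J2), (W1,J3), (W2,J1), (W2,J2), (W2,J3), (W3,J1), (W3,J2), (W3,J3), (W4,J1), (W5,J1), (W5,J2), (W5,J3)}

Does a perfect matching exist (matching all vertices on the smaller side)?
Yes, perfect matching exists (size 3)

Perfect matching: {(W1,J2), (W3,J1), (W5,J3)}
All 3 vertices on the smaller side are matched.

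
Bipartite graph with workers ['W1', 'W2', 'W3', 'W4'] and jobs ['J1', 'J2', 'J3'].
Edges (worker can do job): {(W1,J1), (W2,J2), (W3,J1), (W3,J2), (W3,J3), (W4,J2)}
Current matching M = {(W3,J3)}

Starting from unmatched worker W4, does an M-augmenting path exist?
Yes: W4 → J2

An M-augmenting path alternates non-matching / matching edges, starting and ending at unmatched vertices.
Path: W4 → J2
(J2 is unmatched in M, so the path is augmenting.)
Flipping edges along this path would increase |M| from 1 to 2.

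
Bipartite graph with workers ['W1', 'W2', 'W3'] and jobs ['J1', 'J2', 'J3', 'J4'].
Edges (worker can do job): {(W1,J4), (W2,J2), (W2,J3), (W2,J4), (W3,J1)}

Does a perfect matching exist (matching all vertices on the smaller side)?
Yes, perfect matching exists (size 3)

Perfect matching: {(W1,J4), (W2,J3), (W3,J1)}
All 3 vertices on the smaller side are matched.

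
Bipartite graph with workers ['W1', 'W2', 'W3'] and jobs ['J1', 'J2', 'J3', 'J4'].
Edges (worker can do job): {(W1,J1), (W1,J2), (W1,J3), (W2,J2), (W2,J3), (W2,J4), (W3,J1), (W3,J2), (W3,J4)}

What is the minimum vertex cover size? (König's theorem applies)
Minimum vertex cover size = 3

By König's theorem: in bipartite graphs,
min vertex cover = max matching = 3

Maximum matching has size 3, so minimum vertex cover also has size 3.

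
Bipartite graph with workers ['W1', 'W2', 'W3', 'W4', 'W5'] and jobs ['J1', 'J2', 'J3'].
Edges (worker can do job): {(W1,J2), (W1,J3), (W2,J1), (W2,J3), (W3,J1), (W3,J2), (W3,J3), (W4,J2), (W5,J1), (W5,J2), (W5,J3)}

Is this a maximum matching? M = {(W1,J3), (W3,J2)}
No, size 2 is not maximum

Proposed matching has size 2.
Maximum matching size for this graph: 3.

This is NOT maximum - can be improved to size 3.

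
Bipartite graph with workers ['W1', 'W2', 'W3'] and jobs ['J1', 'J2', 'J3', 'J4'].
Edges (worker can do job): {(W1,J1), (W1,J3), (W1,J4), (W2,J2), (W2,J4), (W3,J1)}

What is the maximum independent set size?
Maximum independent set = 4

By König's theorem:
- Min vertex cover = Max matching = 3
- Max independent set = Total vertices - Min vertex cover
- Max independent set = 7 - 3 = 4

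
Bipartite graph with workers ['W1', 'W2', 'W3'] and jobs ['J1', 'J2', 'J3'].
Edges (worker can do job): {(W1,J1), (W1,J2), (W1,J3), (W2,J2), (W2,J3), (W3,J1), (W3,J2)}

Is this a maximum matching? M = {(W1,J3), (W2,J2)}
No, size 2 is not maximum

Proposed matching has size 2.
Maximum matching size for this graph: 3.

This is NOT maximum - can be improved to size 3.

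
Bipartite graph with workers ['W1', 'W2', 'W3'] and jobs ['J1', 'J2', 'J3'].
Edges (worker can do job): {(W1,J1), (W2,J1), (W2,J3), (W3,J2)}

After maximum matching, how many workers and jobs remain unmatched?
Unmatched: 0 workers, 0 jobs

Maximum matching size: 3
Workers: 3 total, 3 matched, 0 unmatched
Jobs: 3 total, 3 matched, 0 unmatched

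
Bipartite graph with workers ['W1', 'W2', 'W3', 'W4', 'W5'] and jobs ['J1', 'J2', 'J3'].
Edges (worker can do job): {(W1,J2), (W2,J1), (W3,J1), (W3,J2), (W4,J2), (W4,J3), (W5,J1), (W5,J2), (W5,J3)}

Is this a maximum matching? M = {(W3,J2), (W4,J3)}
No, size 2 is not maximum

Proposed matching has size 2.
Maximum matching size for this graph: 3.

This is NOT maximum - can be improved to size 3.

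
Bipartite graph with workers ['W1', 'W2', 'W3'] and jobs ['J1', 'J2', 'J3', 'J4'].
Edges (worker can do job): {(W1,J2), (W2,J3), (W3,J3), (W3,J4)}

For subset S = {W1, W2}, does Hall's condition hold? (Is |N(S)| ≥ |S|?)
Yes: |N(S)| = 2, |S| = 2

Subset S = {W1, W2}
Neighbors N(S) = {J2, J3}

|N(S)| = 2, |S| = 2
Hall's condition: |N(S)| ≥ |S| is satisfied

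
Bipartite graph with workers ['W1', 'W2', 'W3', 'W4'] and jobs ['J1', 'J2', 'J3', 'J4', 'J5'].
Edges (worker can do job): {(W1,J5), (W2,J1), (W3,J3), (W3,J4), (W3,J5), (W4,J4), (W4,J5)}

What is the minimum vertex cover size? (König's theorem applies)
Minimum vertex cover size = 4

By König's theorem: in bipartite graphs,
min vertex cover = max matching = 4

Maximum matching has size 4, so minimum vertex cover also has size 4.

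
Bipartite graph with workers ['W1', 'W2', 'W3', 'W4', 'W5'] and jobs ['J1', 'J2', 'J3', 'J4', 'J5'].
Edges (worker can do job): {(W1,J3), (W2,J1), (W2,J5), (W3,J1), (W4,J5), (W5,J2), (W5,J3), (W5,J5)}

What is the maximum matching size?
Maximum matching size = 4

Maximum matching: {(W1,J3), (W3,J1), (W4,J5), (W5,J2)}
Size: 4

This assigns 4 workers to 4 distinct jobs.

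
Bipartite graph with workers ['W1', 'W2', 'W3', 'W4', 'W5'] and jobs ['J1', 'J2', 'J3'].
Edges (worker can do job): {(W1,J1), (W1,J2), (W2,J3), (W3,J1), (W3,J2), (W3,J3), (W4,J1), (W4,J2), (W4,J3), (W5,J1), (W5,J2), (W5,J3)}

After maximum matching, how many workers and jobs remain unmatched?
Unmatched: 2 workers, 0 jobs

Maximum matching size: 3
Workers: 5 total, 3 matched, 2 unmatched
Jobs: 3 total, 3 matched, 0 unmatched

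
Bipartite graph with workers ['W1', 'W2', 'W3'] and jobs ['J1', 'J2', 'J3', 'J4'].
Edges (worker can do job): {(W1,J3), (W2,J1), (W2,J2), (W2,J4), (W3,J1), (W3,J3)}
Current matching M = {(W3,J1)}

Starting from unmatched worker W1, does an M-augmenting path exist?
Yes: W1 → J3

An M-augmenting path alternates non-matching / matching edges, starting and ending at unmatched vertices.
Path: W1 → J3
(J3 is unmatched in M, so the path is augmenting.)
Flipping edges along this path would increase |M| from 1 to 2.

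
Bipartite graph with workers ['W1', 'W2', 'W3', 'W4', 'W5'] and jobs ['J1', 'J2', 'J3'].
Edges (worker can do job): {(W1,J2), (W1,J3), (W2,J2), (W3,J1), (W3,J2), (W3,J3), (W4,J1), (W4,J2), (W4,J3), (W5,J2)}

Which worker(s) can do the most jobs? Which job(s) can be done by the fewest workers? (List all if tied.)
Most versatile: W3, W4 (3 jobs); Least covered: J1 (2 workers)

Worker degrees (jobs they can do): W1:2, W2:1, W3:3, W4:3, W5:1
Job degrees (workers who can do it): J1:2, J2:5, J3:3

Maximum worker degree is 3, achieved by: W3, W4
Minimum job degree is 2, achieved by: J1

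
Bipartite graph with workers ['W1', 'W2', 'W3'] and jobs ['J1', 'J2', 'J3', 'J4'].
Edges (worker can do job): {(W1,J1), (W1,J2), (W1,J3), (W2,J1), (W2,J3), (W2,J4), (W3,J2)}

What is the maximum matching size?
Maximum matching size = 3

Maximum matching: {(W1,J1), (W2,J4), (W3,J2)}
Size: 3

This assigns 3 workers to 3 distinct jobs.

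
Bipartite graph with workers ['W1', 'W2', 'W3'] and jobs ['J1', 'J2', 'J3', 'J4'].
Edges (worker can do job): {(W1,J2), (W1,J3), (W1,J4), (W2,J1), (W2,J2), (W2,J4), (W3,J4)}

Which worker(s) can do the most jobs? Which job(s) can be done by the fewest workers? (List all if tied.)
Most versatile: W1, W2 (3 jobs); Least covered: J1, J3 (1 workers)

Worker degrees (jobs they can do): W1:3, W2:3, W3:1
Job degrees (workers who can do it): J1:1, J2:2, J3:1, J4:3

Maximum worker degree is 3, achieved by: W1, W2
Minimum job degree is 1, achieved by: J1, J3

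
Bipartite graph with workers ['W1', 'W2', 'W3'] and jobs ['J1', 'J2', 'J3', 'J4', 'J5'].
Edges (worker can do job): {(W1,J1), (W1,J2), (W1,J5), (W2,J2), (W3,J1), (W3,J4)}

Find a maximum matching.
Matching: {(W1,J5), (W2,J2), (W3,J4)}

Maximum matching (size 3):
  W1 → J5
  W2 → J2
  W3 → J4

Each worker is assigned to at most one job, and each job to at most one worker.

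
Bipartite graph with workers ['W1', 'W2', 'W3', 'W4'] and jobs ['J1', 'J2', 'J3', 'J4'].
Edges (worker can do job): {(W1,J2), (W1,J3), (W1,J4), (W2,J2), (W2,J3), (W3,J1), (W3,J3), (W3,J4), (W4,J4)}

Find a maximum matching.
Matching: {(W1,J2), (W2,J3), (W3,J1), (W4,J4)}

Maximum matching (size 4):
  W1 → J2
  W2 → J3
  W3 → J1
  W4 → J4

Each worker is assigned to at most one job, and each job to at most one worker.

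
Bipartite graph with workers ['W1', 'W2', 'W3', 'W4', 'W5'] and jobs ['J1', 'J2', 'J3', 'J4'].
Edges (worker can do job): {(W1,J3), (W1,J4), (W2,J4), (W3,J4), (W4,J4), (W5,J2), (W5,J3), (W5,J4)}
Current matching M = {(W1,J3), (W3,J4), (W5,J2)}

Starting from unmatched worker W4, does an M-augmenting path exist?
No augmenting path from W4

Alternating search from W4 reaches jobs: {J4}.
Every reachable job is already matched in M, and following those matched edges back to workers exposes no further unvisited jobs.
No M-augmenting path from W4 exists.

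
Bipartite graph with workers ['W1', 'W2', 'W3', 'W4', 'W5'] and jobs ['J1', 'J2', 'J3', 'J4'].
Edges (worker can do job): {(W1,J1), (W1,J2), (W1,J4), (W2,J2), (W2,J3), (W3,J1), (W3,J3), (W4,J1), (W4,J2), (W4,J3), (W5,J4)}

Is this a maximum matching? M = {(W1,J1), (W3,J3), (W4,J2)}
No, size 3 is not maximum

Proposed matching has size 3.
Maximum matching size for this graph: 4.

This is NOT maximum - can be improved to size 4.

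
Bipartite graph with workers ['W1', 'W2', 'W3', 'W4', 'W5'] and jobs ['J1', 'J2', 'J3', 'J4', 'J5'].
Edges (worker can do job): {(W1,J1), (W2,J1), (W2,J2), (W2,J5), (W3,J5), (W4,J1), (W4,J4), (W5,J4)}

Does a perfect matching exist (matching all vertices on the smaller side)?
No, maximum matching has size 4 < 5

Maximum matching has size 4, need 5 for perfect matching.
Unmatched workers: ['W1']
Unmatched jobs: ['J3']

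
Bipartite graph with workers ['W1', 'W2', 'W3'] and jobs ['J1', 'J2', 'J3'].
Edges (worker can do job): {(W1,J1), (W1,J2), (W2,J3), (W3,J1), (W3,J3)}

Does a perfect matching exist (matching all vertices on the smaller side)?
Yes, perfect matching exists (size 3)

Perfect matching: {(W1,J2), (W2,J3), (W3,J1)}
All 3 vertices on the smaller side are matched.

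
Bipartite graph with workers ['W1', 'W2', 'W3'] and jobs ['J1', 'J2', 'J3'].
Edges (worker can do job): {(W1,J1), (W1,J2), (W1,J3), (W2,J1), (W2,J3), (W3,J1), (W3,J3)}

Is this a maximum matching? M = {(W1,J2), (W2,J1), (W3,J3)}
Yes, size 3 is maximum

Proposed matching has size 3.
Maximum matching size for this graph: 3.

This is a maximum matching.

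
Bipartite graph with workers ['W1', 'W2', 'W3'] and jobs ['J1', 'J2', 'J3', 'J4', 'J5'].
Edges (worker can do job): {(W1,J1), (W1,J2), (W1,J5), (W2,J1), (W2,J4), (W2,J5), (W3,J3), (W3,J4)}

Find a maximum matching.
Matching: {(W1,J1), (W2,J5), (W3,J4)}

Maximum matching (size 3):
  W1 → J1
  W2 → J5
  W3 → J4

Each worker is assigned to at most one job, and each job to at most one worker.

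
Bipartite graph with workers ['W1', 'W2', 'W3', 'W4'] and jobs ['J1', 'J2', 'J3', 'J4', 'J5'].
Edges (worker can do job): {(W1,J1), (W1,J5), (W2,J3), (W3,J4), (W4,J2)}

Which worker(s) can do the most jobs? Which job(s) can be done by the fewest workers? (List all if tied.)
Most versatile: W1 (2 jobs); Least covered: J1, J2, J3, J4, J5 (1 workers)

Worker degrees (jobs they can do): W1:2, W2:1, W3:1, W4:1
Job degrees (workers who can do it): J1:1, J2:1, J3:1, J4:1, J5:1

Maximum worker degree is 2, achieved by: W1
Minimum job degree is 1, achieved by: J1, J2, J3, J4, J5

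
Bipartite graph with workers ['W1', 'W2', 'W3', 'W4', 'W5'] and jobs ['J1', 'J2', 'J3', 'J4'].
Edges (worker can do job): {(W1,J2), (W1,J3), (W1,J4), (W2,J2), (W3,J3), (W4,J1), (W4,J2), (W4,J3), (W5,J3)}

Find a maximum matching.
Matching: {(W1,J4), (W2,J2), (W3,J3), (W4,J1)}

Maximum matching (size 4):
  W1 → J4
  W2 → J2
  W3 → J3
  W4 → J1

Each worker is assigned to at most one job, and each job to at most one worker.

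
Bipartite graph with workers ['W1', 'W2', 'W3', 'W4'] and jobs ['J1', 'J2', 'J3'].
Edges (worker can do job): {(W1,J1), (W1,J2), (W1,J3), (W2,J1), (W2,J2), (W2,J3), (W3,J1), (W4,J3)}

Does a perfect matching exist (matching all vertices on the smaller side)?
Yes, perfect matching exists (size 3)

Perfect matching: {(W1,J2), (W3,J1), (W4,J3)}
All 3 vertices on the smaller side are matched.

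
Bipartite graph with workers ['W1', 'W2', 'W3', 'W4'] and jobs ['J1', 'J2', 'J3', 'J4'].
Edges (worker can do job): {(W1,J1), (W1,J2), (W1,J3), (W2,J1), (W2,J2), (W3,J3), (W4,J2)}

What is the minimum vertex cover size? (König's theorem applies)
Minimum vertex cover size = 3

By König's theorem: in bipartite graphs,
min vertex cover = max matching = 3

Maximum matching has size 3, so minimum vertex cover also has size 3.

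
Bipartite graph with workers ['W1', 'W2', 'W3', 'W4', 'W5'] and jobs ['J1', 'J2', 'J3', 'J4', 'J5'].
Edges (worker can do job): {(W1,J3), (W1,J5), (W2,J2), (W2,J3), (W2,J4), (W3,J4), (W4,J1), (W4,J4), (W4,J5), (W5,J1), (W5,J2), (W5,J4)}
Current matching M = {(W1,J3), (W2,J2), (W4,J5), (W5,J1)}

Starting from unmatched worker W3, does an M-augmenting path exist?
Yes: W3 → J4

An M-augmenting path alternates non-matching / matching edges, starting and ending at unmatched vertices.
Path: W3 → J4
(J4 is unmatched in M, so the path is augmenting.)
Flipping edges along this path would increase |M| from 4 to 5.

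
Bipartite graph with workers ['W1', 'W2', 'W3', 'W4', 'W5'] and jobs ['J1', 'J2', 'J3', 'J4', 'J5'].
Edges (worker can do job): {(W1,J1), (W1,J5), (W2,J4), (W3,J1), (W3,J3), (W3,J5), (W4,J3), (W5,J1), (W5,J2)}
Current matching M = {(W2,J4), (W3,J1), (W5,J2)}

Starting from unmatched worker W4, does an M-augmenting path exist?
Yes: W4 → J3

An M-augmenting path alternates non-matching / matching edges, starting and ending at unmatched vertices.
Path: W4 → J3
(J3 is unmatched in M, so the path is augmenting.)
Flipping edges along this path would increase |M| from 3 to 4.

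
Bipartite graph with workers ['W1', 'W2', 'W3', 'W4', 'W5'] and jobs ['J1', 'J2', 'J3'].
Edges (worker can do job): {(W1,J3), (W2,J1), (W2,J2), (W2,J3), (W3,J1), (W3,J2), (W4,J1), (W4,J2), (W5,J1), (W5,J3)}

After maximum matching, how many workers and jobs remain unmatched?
Unmatched: 2 workers, 0 jobs

Maximum matching size: 3
Workers: 5 total, 3 matched, 2 unmatched
Jobs: 3 total, 3 matched, 0 unmatched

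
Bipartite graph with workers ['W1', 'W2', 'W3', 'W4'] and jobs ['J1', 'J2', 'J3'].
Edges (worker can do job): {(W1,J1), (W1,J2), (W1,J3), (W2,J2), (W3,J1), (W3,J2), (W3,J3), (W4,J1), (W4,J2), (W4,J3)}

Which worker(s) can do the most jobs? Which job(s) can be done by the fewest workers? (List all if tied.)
Most versatile: W1, W3, W4 (3 jobs); Least covered: J1, J3 (3 workers)

Worker degrees (jobs they can do): W1:3, W2:1, W3:3, W4:3
Job degrees (workers who can do it): J1:3, J2:4, J3:3

Maximum worker degree is 3, achieved by: W1, W3, W4
Minimum job degree is 3, achieved by: J1, J3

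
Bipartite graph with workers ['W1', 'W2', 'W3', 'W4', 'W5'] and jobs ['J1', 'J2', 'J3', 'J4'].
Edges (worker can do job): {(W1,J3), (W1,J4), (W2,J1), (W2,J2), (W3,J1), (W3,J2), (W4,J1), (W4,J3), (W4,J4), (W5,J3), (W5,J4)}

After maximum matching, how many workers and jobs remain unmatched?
Unmatched: 1 workers, 0 jobs

Maximum matching size: 4
Workers: 5 total, 4 matched, 1 unmatched
Jobs: 4 total, 4 matched, 0 unmatched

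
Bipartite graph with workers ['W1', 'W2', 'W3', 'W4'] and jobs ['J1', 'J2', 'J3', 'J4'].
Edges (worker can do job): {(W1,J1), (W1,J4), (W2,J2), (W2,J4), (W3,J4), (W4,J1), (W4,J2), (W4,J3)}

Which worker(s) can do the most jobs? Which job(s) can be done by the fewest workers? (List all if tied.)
Most versatile: W4 (3 jobs); Least covered: J3 (1 workers)

Worker degrees (jobs they can do): W1:2, W2:2, W3:1, W4:3
Job degrees (workers who can do it): J1:2, J2:2, J3:1, J4:3

Maximum worker degree is 3, achieved by: W4
Minimum job degree is 1, achieved by: J3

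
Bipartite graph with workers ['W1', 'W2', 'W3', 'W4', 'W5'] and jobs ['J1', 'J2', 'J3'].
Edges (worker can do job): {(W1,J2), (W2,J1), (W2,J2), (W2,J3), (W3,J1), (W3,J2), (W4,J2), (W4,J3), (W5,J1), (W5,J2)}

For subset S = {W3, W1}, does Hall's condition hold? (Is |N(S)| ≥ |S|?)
Yes: |N(S)| = 2, |S| = 2

Subset S = {W3, W1}
Neighbors N(S) = {J1, J2}

|N(S)| = 2, |S| = 2
Hall's condition: |N(S)| ≥ |S| is satisfied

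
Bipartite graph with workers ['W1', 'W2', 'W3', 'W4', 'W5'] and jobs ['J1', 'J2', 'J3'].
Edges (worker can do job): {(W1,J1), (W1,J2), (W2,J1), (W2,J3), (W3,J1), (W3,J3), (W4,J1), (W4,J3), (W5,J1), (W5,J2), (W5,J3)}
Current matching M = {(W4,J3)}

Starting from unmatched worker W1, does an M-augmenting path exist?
Yes: W1 → J2

An M-augmenting path alternates non-matching / matching edges, starting and ending at unmatched vertices.
Path: W1 → J2
(J2 is unmatched in M, so the path is augmenting.)
Flipping edges along this path would increase |M| from 1 to 2.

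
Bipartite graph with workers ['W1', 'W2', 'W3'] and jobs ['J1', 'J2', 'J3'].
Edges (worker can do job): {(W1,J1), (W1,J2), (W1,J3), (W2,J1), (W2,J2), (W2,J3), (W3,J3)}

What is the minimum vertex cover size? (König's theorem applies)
Minimum vertex cover size = 3

By König's theorem: in bipartite graphs,
min vertex cover = max matching = 3

Maximum matching has size 3, so minimum vertex cover also has size 3.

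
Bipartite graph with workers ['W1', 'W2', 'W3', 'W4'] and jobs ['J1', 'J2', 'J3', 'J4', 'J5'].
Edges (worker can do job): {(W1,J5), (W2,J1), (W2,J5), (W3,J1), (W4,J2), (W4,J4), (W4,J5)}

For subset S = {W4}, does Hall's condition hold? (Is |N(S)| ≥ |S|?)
Yes: |N(S)| = 3, |S| = 1

Subset S = {W4}
Neighbors N(S) = {J2, J4, J5}

|N(S)| = 3, |S| = 1
Hall's condition: |N(S)| ≥ |S| is satisfied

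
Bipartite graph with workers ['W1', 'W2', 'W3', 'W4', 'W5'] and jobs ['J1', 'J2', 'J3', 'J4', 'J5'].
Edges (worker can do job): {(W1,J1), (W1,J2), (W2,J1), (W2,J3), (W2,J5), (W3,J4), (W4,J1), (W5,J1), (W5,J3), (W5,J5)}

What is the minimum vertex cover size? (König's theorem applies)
Minimum vertex cover size = 5

By König's theorem: in bipartite graphs,
min vertex cover = max matching = 5

Maximum matching has size 5, so minimum vertex cover also has size 5.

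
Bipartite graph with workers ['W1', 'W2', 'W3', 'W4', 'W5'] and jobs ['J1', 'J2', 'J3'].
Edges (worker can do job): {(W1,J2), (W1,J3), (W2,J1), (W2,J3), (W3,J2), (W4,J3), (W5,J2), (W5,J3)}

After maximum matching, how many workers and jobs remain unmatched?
Unmatched: 2 workers, 0 jobs

Maximum matching size: 3
Workers: 5 total, 3 matched, 2 unmatched
Jobs: 3 total, 3 matched, 0 unmatched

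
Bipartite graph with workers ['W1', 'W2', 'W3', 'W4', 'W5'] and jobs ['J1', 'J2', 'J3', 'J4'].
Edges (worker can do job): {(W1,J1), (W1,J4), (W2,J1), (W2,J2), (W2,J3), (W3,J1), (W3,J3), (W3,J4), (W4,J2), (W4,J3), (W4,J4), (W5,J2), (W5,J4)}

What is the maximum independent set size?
Maximum independent set = 5

By König's theorem:
- Min vertex cover = Max matching = 4
- Max independent set = Total vertices - Min vertex cover
- Max independent set = 9 - 4 = 5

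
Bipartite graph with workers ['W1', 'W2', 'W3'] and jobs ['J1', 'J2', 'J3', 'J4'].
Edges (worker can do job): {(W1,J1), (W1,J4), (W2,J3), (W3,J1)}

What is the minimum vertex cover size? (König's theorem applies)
Minimum vertex cover size = 3

By König's theorem: in bipartite graphs,
min vertex cover = max matching = 3

Maximum matching has size 3, so minimum vertex cover also has size 3.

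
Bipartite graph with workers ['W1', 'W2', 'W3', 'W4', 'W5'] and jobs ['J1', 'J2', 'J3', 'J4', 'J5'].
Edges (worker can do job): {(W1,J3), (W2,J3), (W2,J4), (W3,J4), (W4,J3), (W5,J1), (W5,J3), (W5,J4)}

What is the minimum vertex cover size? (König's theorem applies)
Minimum vertex cover size = 3

By König's theorem: in bipartite graphs,
min vertex cover = max matching = 3

Maximum matching has size 3, so minimum vertex cover also has size 3.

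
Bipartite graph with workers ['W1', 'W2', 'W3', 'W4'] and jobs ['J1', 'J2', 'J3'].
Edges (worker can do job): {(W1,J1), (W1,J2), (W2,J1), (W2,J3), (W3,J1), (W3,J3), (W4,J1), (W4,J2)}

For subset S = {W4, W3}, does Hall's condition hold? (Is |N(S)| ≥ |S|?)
Yes: |N(S)| = 3, |S| = 2

Subset S = {W4, W3}
Neighbors N(S) = {J1, J2, J3}

|N(S)| = 3, |S| = 2
Hall's condition: |N(S)| ≥ |S| is satisfied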